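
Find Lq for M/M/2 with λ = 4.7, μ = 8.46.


a = λ/μ = 0.5556; ρ = a/2 = 0.2778
P₀ = 0.565217
Lq = P₀·a^c·ρ / (c!·(1−ρ)²) = 0.565217·0.30864·0.2778/(2·0.52160)
= 0.04645

Final: 0.04645


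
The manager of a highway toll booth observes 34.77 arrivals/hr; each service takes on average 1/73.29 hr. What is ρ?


ρ = λ/μ = 34.77/73.29 = 0.4744

Final: 0.4744


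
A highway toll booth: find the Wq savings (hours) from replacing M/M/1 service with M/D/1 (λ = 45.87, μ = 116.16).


ρ = 45.87/116.16 = 0.3949
Wq(M/M/1) = ρ/(μ−λ) = 0.3949/70.29 = 0.005618 hr
Wq(M/D/1) = ρ/(2(μ−λ)) = 0.002809 hr
Savings = 0.005618 − 0.002809 = 0.002809 hr

Final: 0.002809 hr


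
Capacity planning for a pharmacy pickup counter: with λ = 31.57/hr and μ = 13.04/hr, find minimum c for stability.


Stability requires cμ > λ ⇔ c > λ/μ.
λ/μ = 31.57/13.04 = 2.4210
Minimum integer c = ⌊2.4210⌋ + 1 = 3
Check: 3·13.04 = 39.12 > 31.57, while 2·13.04 = 26.08 ≤ 31.57

Final: 3 servers


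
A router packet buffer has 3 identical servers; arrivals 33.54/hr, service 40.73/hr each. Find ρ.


ρ = λ/(cμ) = 33.54/(3·40.73) = 33.54/122.19 = 0.2745

Final: 0.2745


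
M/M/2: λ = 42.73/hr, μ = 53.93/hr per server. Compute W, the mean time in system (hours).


a = 0.7923; ρ = 0.3962; P₀ = 0.432499
Lq = P₀·a^c·ρ/(c!(1−ρ)²) = 0.14750
Wq = Lq/λ = 0.14750/42.73 = 0.003452 hr
W = Wq + 1/μ = 0.003452 + 0.01854 = 0.02199 hr

Final: 0.02199 hr


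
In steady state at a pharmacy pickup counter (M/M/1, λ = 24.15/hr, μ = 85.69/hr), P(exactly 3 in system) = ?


ρ = 24.15/85.69 = 0.2818
P_n = (1−ρ)·ρ^n = (1 − 0.2818)·0.2818^3 = 0.7182·0.022385 = 0.016076

Final: 0.016076


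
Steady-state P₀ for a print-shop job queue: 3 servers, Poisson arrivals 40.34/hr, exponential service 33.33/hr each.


a = λ/μ = 40.34/33.33 = 1.2103; ρ = a/c = 0.4034
Σ_{k=0}^{2} a^k/k! (terms k=0..2) = 1.00000 + 1.21032 + 0.73244 = 2.94276
Tail: a^3/(3!(1−ρ)) = 1.77297/(6·0.5966) = 0.49533
P₀ = 1/(2.94276 + 0.49533) = 1/3.43809 = 0.290859

Final: 0.290859


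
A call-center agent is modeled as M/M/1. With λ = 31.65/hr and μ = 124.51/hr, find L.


ρ = λ/μ = 31.65/124.51 = 0.2542
L = ρ/(1−ρ) = 0.2542/(1 − 0.2542) = 0.2542/0.7458 = 0.3408

Final: 0.3408


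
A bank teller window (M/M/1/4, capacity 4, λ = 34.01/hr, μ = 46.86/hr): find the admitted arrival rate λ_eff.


ρ = 0.7258; P_K = (1−ρ)ρ^4/(1−ρ^5) = 0.095275
λ_eff = λ(1 − P_K) = 34.01·(1 − 0.095275) = 34.01·0.904725 = 30.7697 /hr

Final: 30.7697 /hr


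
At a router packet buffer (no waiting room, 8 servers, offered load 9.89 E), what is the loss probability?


B(c,a) = (a^c/c!) / Σ_{k=0}^{c} a^k/k!
a^8/8! = 2270.125198
Σ terms (k=0..8): 1.00000 + 9.89000 + 48.90605 + 161.22694 + 398.63362 + 788.49730 + 1299.70639 + 1836.29945 + 2270.12520 = 6814.284956
B = 2270.125198/6814.284956 = 0.333142

Final: 0.333142


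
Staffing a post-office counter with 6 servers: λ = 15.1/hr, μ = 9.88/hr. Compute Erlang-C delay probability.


a = λ/μ = 1.5283; ρ = a/6 = 0.2547
P₀ = 0.216834 (from M/M/c formula)
C(c,a) = [a^c/(c!(1−ρ))]·P₀ = [12.74442/(720·0.7453)]·0.216834
= 0.02375·0.216834 = 0.005150

Final: 0.005150


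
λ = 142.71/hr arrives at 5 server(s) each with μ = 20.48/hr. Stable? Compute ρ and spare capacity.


Total capacity cμ = 5·20.48 = 102.40/hr
ρ = λ/(cμ) = 142.71/102.40 = 1.3937
Stable ⇔ ρ < 1: NO
Spare capacity = cμ − λ = 102.40 − 142.71 = -40.31/hr

Final: ρ = 1.3937; unstable; margin = -40.31/hr


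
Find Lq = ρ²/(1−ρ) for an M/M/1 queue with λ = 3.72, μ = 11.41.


ρ = 3.72/11.41 = 0.3260
Lq = ρ²/(1−ρ) = 0.1063/0.6740 = 0.1577

Final: 0.1577


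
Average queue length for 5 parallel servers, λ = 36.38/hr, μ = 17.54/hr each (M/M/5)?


a = λ/μ = 2.0741; ρ = a/5 = 0.4148
P₀ = 0.124533
Lq = P₀·a^c·ρ / (c!·(1−ρ)²) = 0.124533·38.38535·0.4148/(120·0.34243)
= 0.04826

Final: 0.04826


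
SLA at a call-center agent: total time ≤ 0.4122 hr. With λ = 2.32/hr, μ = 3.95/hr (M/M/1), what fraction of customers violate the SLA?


W ~ Exponential(μ−λ) for M/M/1.
μ − λ = 3.95 − 2.32 = 1.6300
P(W > t) = e^{−(μ−λ)t} = e^{−0.6719} = 0.510744

Final: 0.510744


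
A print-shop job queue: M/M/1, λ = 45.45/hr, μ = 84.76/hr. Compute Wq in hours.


ρ = 45.45/84.76 = 0.5362
Wq = ρ/(μ−λ) = 0.5362/(84.76 − 45.45) = 0.5362/39.31 = 0.01364 hr

Final: 0.01364 hr


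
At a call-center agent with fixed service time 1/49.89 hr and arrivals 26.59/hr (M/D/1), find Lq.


ρ = 26.59/49.89 = 0.5330
M/D/1: Lq = ρ²/(2(1−ρ)) = 0.2841/(2·0.4670) = 0.30411

Final: 0.30411


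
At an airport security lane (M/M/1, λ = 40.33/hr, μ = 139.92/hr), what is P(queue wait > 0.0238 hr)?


ρ = 40.33/139.92 = 0.2882
P(Wq > t) = ρ·e^{−(μ−λ)t} = 0.2882·e^{−2.3702}
= 0.2882·0.093458 = 0.026938

Final: 0.026938


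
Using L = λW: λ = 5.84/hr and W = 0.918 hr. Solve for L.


L = λW = 5.84·0.918 = 5.3611

Final: 5.3611


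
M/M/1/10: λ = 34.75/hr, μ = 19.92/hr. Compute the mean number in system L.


ρ = 34.75/19.92 = 1.7445
L = ρ[1 − (K+1)ρ^K + Kρ^(K+1)] / [(1−ρ)(1−ρ^(K+1))]
Numerator: 1.7445·(1 − 11·261.008559 + 10·455.323665) = 2936.204927
Denominator: (-0.7445)·(-454.323665) = 338.233934
L = 2936.204927/338.233934 = 8.6810

Final: 8.6810


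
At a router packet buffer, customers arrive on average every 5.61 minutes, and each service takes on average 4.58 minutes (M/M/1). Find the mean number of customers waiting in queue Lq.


λ = 60/5.61 = 10.6952 /hr
μ = 60/4.58 = 13.1004 /hr
ρ = λ/μ = 10.6952/13.1004 = 0.8164
Lq = ρ²/(1−ρ) = 0.6665/0.1836 = 3.6302

Final: 3.6302


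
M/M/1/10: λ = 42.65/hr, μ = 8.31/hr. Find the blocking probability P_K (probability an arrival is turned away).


ρ = λ/μ = 42.65/8.31 = 5.1324
P_K = (1−ρ)ρ^K/(1−ρ^(K+1)) = (-4.1324·12681777.147021)/(1 − 65087580.664313)
= -52405803.517292/-65087579.664313 = 0.805158

Final: 0.805158


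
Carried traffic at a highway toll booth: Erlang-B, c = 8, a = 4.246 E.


B(8,4.246) = 0.038669 (Erlang-B)
Carried load = a(1 − B) = 4.246·(1 − 0.038669) = 4.246·0.961331 = 4.0818 E

Final: 4.0818 Erlangs


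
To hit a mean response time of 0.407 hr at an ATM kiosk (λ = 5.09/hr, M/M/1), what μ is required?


W = 1/(μ−λ) ⇒ μ − λ = 1/W = 1/0.407 = 2.4570
μ = λ + 1/W = 5.09 + 2.4570 = 7.5470 per hr

Final: 7.5470 /hr


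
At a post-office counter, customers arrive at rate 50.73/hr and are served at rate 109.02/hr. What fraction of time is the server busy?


ρ = λ/μ = 50.73/109.02 = 0.4653

Final: 0.4653


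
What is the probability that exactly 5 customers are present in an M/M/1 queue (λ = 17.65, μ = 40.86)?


ρ = 17.65/40.86 = 0.4320
P_n = (1−ρ)·ρ^n = (1 − 0.4320)·0.4320^5 = 0.5680·0.015039 = 0.008543

Final: 0.008543


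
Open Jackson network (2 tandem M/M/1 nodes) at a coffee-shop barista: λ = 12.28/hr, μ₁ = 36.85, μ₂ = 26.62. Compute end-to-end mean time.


Each node sees arrival rate λ = 12.28/hr (tandem ⇒ throughput preserved).
W₁ = 1/(μ₁−λ) = 1/(36.85−12.28) = 0.04070 hr
W₂ = 1/(μ₂−λ) = 1/(26.62−12.28) = 0.06974 hr
W_total = W₁ + W₂ = 0.04070 + 0.06974 = 0.11044 hr

Final: 0.11044 hr


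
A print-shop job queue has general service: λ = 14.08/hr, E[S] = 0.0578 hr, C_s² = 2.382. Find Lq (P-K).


ρ = λ·E[S] = 14.08·0.0578 = 0.8138
Lq = ρ²(1+C_s²)/(2(1−ρ)) = 0.6623·(1+2.382)/(2·0.1862)
= 0.6623·3.3820/0.3724 = 6.01563

Final: 6.01563


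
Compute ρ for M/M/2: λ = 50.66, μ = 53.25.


ρ = λ/(cμ) = 50.66/(2·53.25) = 50.66/106.50 = 0.4757

Final: 0.4757


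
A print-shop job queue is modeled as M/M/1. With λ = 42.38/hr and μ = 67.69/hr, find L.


ρ = λ/μ = 42.38/67.69 = 0.6261
L = ρ/(1−ρ) = 0.6261/(1 − 0.6261) = 0.6261/0.3739 = 1.6744

Final: 1.6744


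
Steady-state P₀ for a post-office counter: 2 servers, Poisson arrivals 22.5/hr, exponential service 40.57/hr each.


a = λ/μ = 22.5/40.57 = 0.5546; ρ = a/c = 0.2773
Σ_{k=0}^{1} a^k/k! (terms k=0..1) = 1.00000 + 0.55460 = 1.55460
Tail: a^2/(2!(1−ρ)) = 0.30758/(2·0.7227) = 0.21280
P₀ = 1/(1.55460 + 0.21280) = 1/1.76739 = 0.565805

Final: 0.565805


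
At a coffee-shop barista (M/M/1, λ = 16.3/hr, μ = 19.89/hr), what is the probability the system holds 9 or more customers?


ρ = 16.3/19.89 = 0.8195
P(N ≥ n) = ρ^n = 0.8195^9 = 0.166715

Final: 0.166715


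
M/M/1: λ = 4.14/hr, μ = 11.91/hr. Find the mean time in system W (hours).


W = 1/(μ−λ) = 1/(11.91 − 4.14) = 1/7.77 = 0.1287 hr

Final: 0.1287 hr


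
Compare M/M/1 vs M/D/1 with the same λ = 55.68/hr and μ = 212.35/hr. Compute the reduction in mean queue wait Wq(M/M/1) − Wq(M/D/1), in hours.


ρ = 55.68/212.35 = 0.2622
Wq(M/M/1) = ρ/(μ−λ) = 0.2622/156.67 = 0.001674 hr
Wq(M/D/1) = ρ/(2(μ−λ)) = 0.0008368 hr
Savings = 0.001674 − 0.0008368 = 0.0008368 hr

Final: 0.0008368 hr


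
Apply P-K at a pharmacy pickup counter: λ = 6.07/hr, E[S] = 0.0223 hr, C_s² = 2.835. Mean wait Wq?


ρ = λ·E[S] = 6.07·0.0223 = 0.1354
E[S²] = E[S]²(1+C_s²) = 0.0223²·(1+2.835) = 0.001907
Wq = λ·E[S²]/(2(1−ρ)) = 6.07·0.001907/(2·0.8646) = 0.006694 hr

Final: 0.006694 hr


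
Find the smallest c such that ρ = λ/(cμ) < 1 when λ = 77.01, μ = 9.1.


Stability requires cμ > λ ⇔ c > λ/μ.
λ/μ = 77.01/9.1 = 8.4626
Minimum integer c = ⌊8.4626⌋ + 1 = 9
Check: 9·9.1 = 81.90 > 77.01, while 8·9.1 = 72.80 ≤ 77.01

Final: 9 servers


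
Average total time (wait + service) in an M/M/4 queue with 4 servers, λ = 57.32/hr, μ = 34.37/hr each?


a = 1.6677; ρ = 0.4169; P₀ = 0.185725
Lq = P₀·a^c·ρ/(c!(1−ρ)²) = 0.07342
Wq = Lq/λ = 0.07342/57.32 = 0.001281 hr
W = Wq + 1/μ = 0.001281 + 0.02910 = 0.03038 hr

Final: 0.03038 hr


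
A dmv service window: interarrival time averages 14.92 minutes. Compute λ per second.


λ = 1/(interarrival time) in consistent units.
1 second = 0.0166667 min, so λ = 0.0166667/14.92 = 0.001117 per second

Final: 0.001117 /sec


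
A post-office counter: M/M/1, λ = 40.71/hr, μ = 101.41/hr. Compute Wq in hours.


ρ = 40.71/101.41 = 0.4014
Wq = ρ/(μ−λ) = 0.4014/(101.41 − 40.71) = 0.4014/60.70 = 0.006614 hr

Final: 0.006614 hr


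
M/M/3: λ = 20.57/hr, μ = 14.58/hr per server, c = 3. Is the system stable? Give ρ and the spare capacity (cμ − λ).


Total capacity cμ = 3·14.58 = 43.74/hr
ρ = λ/(cμ) = 20.57/43.74 = 0.4703
Stable ⇔ ρ < 1: YES
Spare capacity = cμ − λ = 43.74 − 20.57 = 23.17/hr

Final: ρ = 0.4703; stable; margin = 23.17/hr


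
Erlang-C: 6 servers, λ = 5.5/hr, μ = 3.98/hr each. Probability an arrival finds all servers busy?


a = λ/μ = 1.3819; ρ = a/6 = 0.2303
P₀ = 0.251061 (from M/M/c formula)
C(c,a) = [a^c/(c!(1−ρ))]·P₀ = [6.96430/(720·0.7697)]·0.251061
= 0.01257·0.251061 = 0.003155

Final: 0.003155


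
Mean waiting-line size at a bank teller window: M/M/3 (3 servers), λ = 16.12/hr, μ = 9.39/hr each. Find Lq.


a = λ/μ = 1.7167; ρ = a/3 = 0.5722
P₀ = 0.162297
Lq = P₀·a^c·ρ / (c!·(1−ρ)²) = 0.162297·5.05939·0.5722/(6·0.18298)
= 0.42799

Final: 0.42799


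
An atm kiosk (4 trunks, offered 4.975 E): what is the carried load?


B(4,4.975) = 0.396362 (Erlang-B)
Carried load = a(1 − B) = 4.975·(1 − 0.396362) = 4.975·0.603638 = 3.0031 E

Final: 3.0031 Erlangs


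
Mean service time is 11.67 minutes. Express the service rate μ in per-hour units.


μ = 1/(service time) in consistent units.
1 hour = 60 min, so μ = 60/11.67 = 5.1414 per hour

Final: 5.1414 /hr


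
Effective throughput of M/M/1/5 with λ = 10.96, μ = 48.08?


ρ = 0.2280; P_K = (1−ρ)ρ^5/(1−ρ^6) = 0.0004753
λ_eff = λ(1 − P_K) = 10.96·(1 − 0.0004753) = 10.96·0.999525 = 10.9548 /hr

Final: 10.9548 /hr


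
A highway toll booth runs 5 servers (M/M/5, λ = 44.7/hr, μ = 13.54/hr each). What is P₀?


a = λ/μ = 44.7/13.54 = 3.3013; ρ = a/c = 0.6603
Σ_{k=0}^{4} a^k/k! (terms k=0..4) = 1.00000 + 3.30133 + 5.44939 + 5.99674 + 4.94930 = 20.69676
Tail: a^5/(5!(1−ρ)) = 392.14284/(120·0.3397) = 9.61887
P₀ = 1/(20.69676 + 9.61887) = 1/30.31563 = 0.032986

Final: 0.032986


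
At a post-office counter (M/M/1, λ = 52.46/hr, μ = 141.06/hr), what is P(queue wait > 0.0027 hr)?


ρ = 52.46/141.06 = 0.3719
P(Wq > t) = ρ·e^{−(μ−λ)t} = 0.3719·e^{−0.2392}
= 0.3719·0.787242 = 0.292774

Final: 0.292774


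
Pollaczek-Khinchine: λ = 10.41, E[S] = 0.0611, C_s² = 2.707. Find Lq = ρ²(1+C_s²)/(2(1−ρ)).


ρ = λ·E[S] = 10.41·0.0611 = 0.6361
Lq = ρ²(1+C_s²)/(2(1−ρ)) = 0.4046·(1+2.707)/(2·0.3639)
= 0.4046·3.7070/0.7279 = 2.06033

Final: 2.06033


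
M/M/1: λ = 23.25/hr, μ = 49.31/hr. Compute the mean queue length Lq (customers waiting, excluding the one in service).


ρ = 23.25/49.31 = 0.4715
Lq = ρ²/(1−ρ) = 0.2223/0.5285 = 0.4207

Final: 0.4207


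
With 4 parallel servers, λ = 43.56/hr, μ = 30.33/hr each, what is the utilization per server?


ρ = λ/(cμ) = 43.56/(4·30.33) = 43.56/121.32 = 0.3591

Final: 0.3591


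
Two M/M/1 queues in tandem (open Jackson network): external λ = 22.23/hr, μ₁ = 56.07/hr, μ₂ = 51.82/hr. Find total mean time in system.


Each node sees arrival rate λ = 22.23/hr (tandem ⇒ throughput preserved).
W₁ = 1/(μ₁−λ) = 1/(56.07−22.23) = 0.02955 hr
W₂ = 1/(μ₂−λ) = 1/(51.82−22.23) = 0.03380 hr
W_total = W₁ + W₂ = 0.02955 + 0.03380 = 0.06335 hr

Final: 0.06335 hr


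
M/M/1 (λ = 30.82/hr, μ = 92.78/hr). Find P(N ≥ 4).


ρ = 30.82/92.78 = 0.3322
P(N ≥ n) = ρ^n = 0.3322^4 = 0.012176

Final: 0.012176


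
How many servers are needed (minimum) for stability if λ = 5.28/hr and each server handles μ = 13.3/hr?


Stability requires cμ > λ ⇔ c > λ/μ.
λ/μ = 5.28/13.3 = 0.3970
Minimum integer c = ⌊0.3970⌋ + 1 = 1
Check: 1·13.3 = 13.30 > 5.28, while 0·13.3 = 0.00 ≤ 5.28

Final: 1 servers


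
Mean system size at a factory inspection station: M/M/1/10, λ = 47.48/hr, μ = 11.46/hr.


ρ = 47.48/11.46 = 4.1431
L = ρ[1 − (K+1)ρ^K + Kρ^(K+1)] / [(1−ρ)(1−ρ^(K+1))]
Numerator: 4.1431·(1 − 11·1490256.162892 + 10·6174289.931423) = 187890219.735104
Denominator: (-3.1431)·(-6174288.931423) = 19406447.409236
L = 187890219.735104/19406447.409236 = 9.6818

Final: 9.6818


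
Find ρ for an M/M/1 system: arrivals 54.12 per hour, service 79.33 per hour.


ρ = λ/μ = 54.12/79.33 = 0.6822

Final: 0.6822


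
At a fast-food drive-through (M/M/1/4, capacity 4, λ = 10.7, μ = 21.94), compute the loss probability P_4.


ρ = λ/μ = 10.7/21.94 = 0.4877
P_K = (1−ρ)ρ^K/(1−ρ^(K+1)) = (0.5123·0.056570)/(1 − 0.027589)
= 0.028981/0.972411 = 0.029804

Final: 0.029804


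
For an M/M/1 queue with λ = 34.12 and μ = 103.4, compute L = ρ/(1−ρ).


ρ = λ/μ = 34.12/103.4 = 0.3300
L = ρ/(1−ρ) = 0.3300/(1 − 0.3300) = 0.3300/0.6700 = 0.4925

Final: 0.4925


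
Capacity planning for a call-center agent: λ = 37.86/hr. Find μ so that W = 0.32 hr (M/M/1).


W = 1/(μ−λ) ⇒ μ − λ = 1/W = 1/0.32 = 3.1250
μ = λ + 1/W = 37.86 + 3.1250 = 40.9850 per hr

Final: 40.9850 /hr


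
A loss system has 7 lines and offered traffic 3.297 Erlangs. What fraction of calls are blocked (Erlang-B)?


B(c,a) = (a^c/c!) / Σ_{k=0}^{c} a^k/k!
a^7/7! = 0.840238
Σ terms (k=0..7): 1.00000 + 3.29700 + 5.43510 + 5.97318 + 4.92339 + 3.24649 + 1.78394 + 0.84024 = 26.499345
B = 0.840238/26.499345 = 0.031708

Final: 0.031708


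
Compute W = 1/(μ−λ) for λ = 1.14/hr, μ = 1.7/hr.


W = 1/(μ−λ) = 1/(1.7 − 1.14) = 1/0.5600 = 1.7857 hr

Final: 1.7857 hr


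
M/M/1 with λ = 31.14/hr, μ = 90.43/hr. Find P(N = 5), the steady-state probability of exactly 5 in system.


ρ = 31.14/90.43 = 0.3444
P_n = (1−ρ)·ρ^n = (1 − 0.3444)·0.3444^5 = 0.6556·0.004842 = 0.003175

Final: 0.003175


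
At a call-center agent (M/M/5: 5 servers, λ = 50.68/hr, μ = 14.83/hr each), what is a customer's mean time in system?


a = 3.4174; ρ = 0.6835; P₀ = 0.028684
Lq = P₀·a^c·ρ/(c!(1−ρ)²) = 0.76007
Wq = Lq/λ = 0.76007/50.68 = 0.01500 hr
W = Wq + 1/μ = 0.01500 + 0.06743 = 0.08243 hr

Final: 0.08243 hr


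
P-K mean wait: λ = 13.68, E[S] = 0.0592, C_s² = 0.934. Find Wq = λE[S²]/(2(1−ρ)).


ρ = λ·E[S] = 13.68·0.0592 = 0.8099
E[S²] = E[S]²(1+C_s²) = 0.0592²·(1+0.934) = 0.006778
Wq = λ·E[S²]/(2(1−ρ)) = 13.68·0.006778/(2·0.1901) = 0.24382 hr

Final: 0.24382 hr


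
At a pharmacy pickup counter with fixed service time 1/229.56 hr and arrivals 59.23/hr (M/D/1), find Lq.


ρ = 59.23/229.56 = 0.2580
M/D/1: Lq = ρ²/(2(1−ρ)) = 0.06657/(2·0.7420) = 0.04486

Final: 0.04486


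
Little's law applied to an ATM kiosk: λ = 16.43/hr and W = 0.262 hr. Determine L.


L = λW = 16.43·0.262 = 4.3047

Final: 4.3047


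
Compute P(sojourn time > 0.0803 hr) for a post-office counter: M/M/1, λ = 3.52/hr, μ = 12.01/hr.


W ~ Exponential(μ−λ) for M/M/1.
μ − λ = 12.01 − 3.52 = 8.4900
P(W > t) = e^{−(μ−λ)t} = e^{−0.6817} = 0.505733

Final: 0.505733


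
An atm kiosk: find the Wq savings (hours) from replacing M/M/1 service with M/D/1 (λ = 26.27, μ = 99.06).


ρ = 26.27/99.06 = 0.2652
Wq(M/M/1) = ρ/(μ−λ) = 0.2652/72.79 = 0.003643 hr
Wq(M/D/1) = ρ/(2(μ−λ)) = 0.001822 hr
Savings = 0.003643 − 0.001822 = 0.001822 hr

Final: 0.001822 hr


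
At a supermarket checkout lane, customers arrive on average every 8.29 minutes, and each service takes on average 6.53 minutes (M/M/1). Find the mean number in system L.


λ = 60/8.29 = 7.2376 /hr
μ = 60/6.53 = 9.1884 /hr
ρ = λ/μ = 7.2376/9.1884 = 0.7877
L = ρ/(1−ρ) = 0.7877/0.2123 = 3.7102

Final: 3.7102


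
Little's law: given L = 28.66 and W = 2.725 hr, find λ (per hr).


λ = L/W = 28.66/2.725 = 10.5174 /hr

Final: 10.5174 /hr


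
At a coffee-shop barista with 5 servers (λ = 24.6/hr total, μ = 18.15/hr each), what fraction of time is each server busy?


ρ = λ/(cμ) = 24.6/(5·18.15) = 24.6/90.75 = 0.2711

Final: 0.2711


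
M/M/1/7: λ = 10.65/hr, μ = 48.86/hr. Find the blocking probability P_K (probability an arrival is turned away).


ρ = λ/μ = 10.65/48.86 = 0.2180
P_K = (1−ρ)ρ^K/(1−ρ^(K+1)) = (0.7820·0.00002338)/(1 − 0.000005095)
= 0.00001828/0.999995 = 0.00001828

Final: 0.00001828


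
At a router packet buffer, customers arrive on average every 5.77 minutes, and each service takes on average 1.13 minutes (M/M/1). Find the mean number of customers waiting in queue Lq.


λ = 60/5.77 = 10.3986 /hr
μ = 60/1.13 = 53.0973 /hr
ρ = λ/μ = 10.3986/53.0973 = 0.1958
Lq = ρ²/(1−ρ) = 0.03835/0.8042 = 0.04769

Final: 0.04769


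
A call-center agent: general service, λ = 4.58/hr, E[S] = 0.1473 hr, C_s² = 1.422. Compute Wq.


ρ = λ·E[S] = 4.58·0.1473 = 0.6746
E[S²] = E[S]²(1+C_s²) = 0.1473²·(1+1.422) = 0.052551
Wq = λ·E[S²]/(2(1−ρ)) = 4.58·0.052551/(2·0.3254) = 0.36986 hr

Final: 0.36986 hr


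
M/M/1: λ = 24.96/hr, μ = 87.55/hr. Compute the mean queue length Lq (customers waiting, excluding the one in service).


ρ = 24.96/87.55 = 0.2851
Lq = ρ²/(1−ρ) = 0.08128/0.7149 = 0.1137

Final: 0.1137


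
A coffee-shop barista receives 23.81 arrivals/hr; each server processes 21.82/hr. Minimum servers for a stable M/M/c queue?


Stability requires cμ > λ ⇔ c > λ/μ.
λ/μ = 23.81/21.82 = 1.0912
Minimum integer c = ⌊1.0912⌋ + 1 = 2
Check: 2·21.82 = 43.64 > 23.81, while 1·21.82 = 21.82 ≤ 23.81

Final: 2 servers


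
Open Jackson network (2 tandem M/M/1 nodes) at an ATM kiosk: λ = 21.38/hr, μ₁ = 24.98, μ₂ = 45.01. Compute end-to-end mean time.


Each node sees arrival rate λ = 21.38/hr (tandem ⇒ throughput preserved).
W₁ = 1/(μ₁−λ) = 1/(24.98−21.38) = 0.27778 hr
W₂ = 1/(μ₂−λ) = 1/(45.01−21.38) = 0.04232 hr
W_total = W₁ + W₂ = 0.27778 + 0.04232 = 0.32010 hr

Final: 0.32010 hr


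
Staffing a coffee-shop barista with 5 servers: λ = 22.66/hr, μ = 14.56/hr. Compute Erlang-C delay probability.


a = λ/μ = 1.5563; ρ = a/5 = 0.3113
P₀ = 0.210501 (from M/M/c formula)
C(c,a) = [a^c/(c!(1−ρ))]·P₀ = [9.13046/(120·0.6887)]·0.210501
= 0.11047·0.210501 = 0.023255

Final: 0.023255


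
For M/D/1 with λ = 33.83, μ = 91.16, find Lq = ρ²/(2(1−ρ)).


ρ = 33.83/91.16 = 0.3711
M/D/1: Lq = ρ²/(2(1−ρ)) = 0.1377/(2·0.6289) = 0.10949

Final: 0.10949


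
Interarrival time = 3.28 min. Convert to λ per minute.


λ = 1/(interarrival time) in consistent units.
1 minute = 1 min, so λ = 1/3.28 = 0.3049 per minute

Final: 0.3049 /min


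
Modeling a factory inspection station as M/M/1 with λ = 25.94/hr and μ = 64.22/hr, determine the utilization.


ρ = λ/μ = 25.94/64.22 = 0.4039

Final: 0.4039


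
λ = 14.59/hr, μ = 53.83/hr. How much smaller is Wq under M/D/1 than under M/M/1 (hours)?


ρ = 14.59/53.83 = 0.2710
Wq(M/M/1) = ρ/(μ−λ) = 0.2710/39.24 = 0.006907 hr
Wq(M/D/1) = ρ/(2(μ−λ)) = 0.003454 hr
Savings = 0.006907 − 0.003454 = 0.003454 hr

Final: 0.003454 hr


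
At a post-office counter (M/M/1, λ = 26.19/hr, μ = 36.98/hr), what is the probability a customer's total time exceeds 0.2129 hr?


W ~ Exponential(μ−λ) for M/M/1.
μ − λ = 36.98 − 26.19 = 10.7900
P(W > t) = e^{−(μ−λ)t} = e^{−2.2972} = 0.100541

Final: 0.100541


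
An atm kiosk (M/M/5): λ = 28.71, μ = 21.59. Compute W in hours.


a = 1.3298; ρ = 0.2660; P₀ = 0.264316
Lq = P₀·a^c·ρ/(c!(1−ρ)²) = 0.004521
Wq = Lq/λ = 0.004521/28.71 = 0.0001575 hr
W = Wq + 1/μ = 0.0001575 + 0.04632 = 0.04648 hr

Final: 0.04648 hr


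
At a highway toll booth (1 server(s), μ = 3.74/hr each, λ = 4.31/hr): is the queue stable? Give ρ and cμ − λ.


Total capacity cμ = 1·3.74 = 3.74/hr
ρ = λ/(cμ) = 4.31/3.74 = 1.1524
Stable ⇔ ρ < 1: NO
Spare capacity = cμ − λ = 3.74 − 4.31 = -0.57/hr

Final: ρ = 1.1524; unstable; margin = -0.57/hr


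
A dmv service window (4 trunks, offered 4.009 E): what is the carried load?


B(4,4.009) = 0.311548 (Erlang-B)
Carried load = a(1 − B) = 4.009·(1 − 0.311548) = 4.009·0.688452 = 2.7600 E

Final: 2.7600 Erlangs


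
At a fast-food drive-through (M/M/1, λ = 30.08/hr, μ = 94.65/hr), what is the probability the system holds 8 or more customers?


ρ = 30.08/94.65 = 0.3178
P(N ≥ n) = ρ^n = 0.3178^8 = 0.0001041

Final: 0.0001041


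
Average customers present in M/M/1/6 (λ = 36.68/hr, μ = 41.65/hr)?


ρ = 36.68/41.65 = 0.8807
L = ρ[1 − (K+1)ρ^K + Kρ^(K+1)] / [(1−ρ)(1−ρ^(K+1))]
Numerator: 0.8807·(1 − 7·0.466537 + 6·0.410866) = 0.175640
Denominator: (0.1193)·(0.589134) = 0.070300
L = 0.175640/0.070300 = 2.4984

Final: 2.4984


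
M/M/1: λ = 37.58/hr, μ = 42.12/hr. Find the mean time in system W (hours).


W = 1/(μ−λ) = 1/(42.12 − 37.58) = 1/4.54 = 0.2203 hr

Final: 0.2203 hr


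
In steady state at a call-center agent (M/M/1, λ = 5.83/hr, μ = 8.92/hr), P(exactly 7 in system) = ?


ρ = 5.83/8.92 = 0.6536
P_n = (1−ρ)·ρ^n = (1 − 0.6536)·0.6536^7 = 0.3464·0.050948 = 0.017649

Final: 0.017649


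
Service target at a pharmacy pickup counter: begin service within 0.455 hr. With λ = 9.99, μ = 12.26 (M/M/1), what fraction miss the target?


ρ = 9.99/12.26 = 0.8148
P(Wq > t) = ρ·e^{−(μ−λ)t} = 0.8148·e^{−1.0328}
= 0.8148·0.355991 = 0.290077

Final: 0.290077


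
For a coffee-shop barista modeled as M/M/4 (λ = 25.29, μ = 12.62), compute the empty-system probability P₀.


a = λ/μ = 25.29/12.62 = 2.0040; ρ = a/c = 0.5010
Σ_{k=0}^{3} a^k/k! (terms k=0..3) = 1.00000 + 2.00396 + 2.00793 + 1.34127 = 6.35317
Tail: a^4/(4!(1−ρ)) = 16.12716/(24·0.4990) = 1.34660
P₀ = 1/(6.35317 + 1.34660) = 1/7.69976 = 0.129874

Final: 0.129874


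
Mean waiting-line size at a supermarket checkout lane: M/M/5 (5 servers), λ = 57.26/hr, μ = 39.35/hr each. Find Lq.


a = λ/μ = 1.4551; ρ = a/5 = 0.2910
P₀ = 0.233051
Lq = P₀·a^c·ρ / (c!·(1−ρ)²) = 0.233051·6.52429·0.2910/(120·0.50264)
= 0.007336

Final: 0.007336


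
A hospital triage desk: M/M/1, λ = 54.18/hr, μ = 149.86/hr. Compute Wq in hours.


ρ = 54.18/149.86 = 0.3615
Wq = ρ/(μ−λ) = 0.3615/(149.86 − 54.18) = 0.3615/95.68 = 0.003779 hr

Final: 0.003779 hr


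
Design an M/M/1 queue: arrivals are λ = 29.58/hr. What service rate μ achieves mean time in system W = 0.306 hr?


W = 1/(μ−λ) ⇒ μ − λ = 1/W = 1/0.306 = 3.2680
μ = λ + 1/W = 29.58 + 3.2680 = 32.8480 per hr

Final: 32.8480 /hr


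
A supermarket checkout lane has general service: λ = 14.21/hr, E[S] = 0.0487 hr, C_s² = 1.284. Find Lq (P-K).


ρ = λ·E[S] = 14.21·0.0487 = 0.6920
Lq = ρ²(1+C_s²)/(2(1−ρ)) = 0.4789·(1+1.284)/(2·0.3080)
= 0.4789·2.2840/0.6159 = 1.77582

Final: 1.77582


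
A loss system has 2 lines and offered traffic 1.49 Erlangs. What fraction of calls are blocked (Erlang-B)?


B(c,a) = (a^c/c!) / Σ_{k=0}^{c} a^k/k!
a^2/2! = 1.110050
Σ terms (k=0..2): 1.00000 + 1.49000 + 1.11005 = 3.600050
B = 1.110050/3.600050 = 0.308343

Final: 0.308343


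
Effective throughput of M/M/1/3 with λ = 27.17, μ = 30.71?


ρ = 0.8847; P_K = (1−ρ)ρ^3/(1−ρ^4) = 0.206107
λ_eff = λ(1 − P_K) = 27.17·(1 − 0.206107) = 27.17·0.793893 = 21.5701 /hr

Final: 21.5701 /hr


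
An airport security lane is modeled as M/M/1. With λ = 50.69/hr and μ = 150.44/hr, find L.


ρ = λ/μ = 50.69/150.44 = 0.3369
L = ρ/(1−ρ) = 0.3369/(1 − 0.3369) = 0.3369/0.6631 = 0.5082

Final: 0.5082


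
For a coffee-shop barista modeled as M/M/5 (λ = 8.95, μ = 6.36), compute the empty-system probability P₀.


a = λ/μ = 8.95/6.36 = 1.4072; ρ = a/c = 0.2814
Σ_{k=0}^{4} a^k/k! (terms k=0..4) = 1.00000 + 1.40723 + 0.99015 + 0.46446 + 0.16340 = 4.02524
Tail: a^5/(5!(1−ρ)) = 5.51861/(120·0.7186) = 0.06400
P₀ = 1/(4.02524 + 0.06400) = 1/4.08924 = 0.244544

Final: 0.244544


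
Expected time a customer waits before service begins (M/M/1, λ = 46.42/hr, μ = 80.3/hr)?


ρ = 46.42/80.3 = 0.5781
Wq = ρ/(μ−λ) = 0.5781/(80.3 − 46.42) = 0.5781/33.88 = 0.01706 hr

Final: 0.01706 hr


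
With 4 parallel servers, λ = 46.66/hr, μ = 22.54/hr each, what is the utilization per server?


ρ = λ/(cμ) = 46.66/(4·22.54) = 46.66/90.16 = 0.5175

Final: 0.5175


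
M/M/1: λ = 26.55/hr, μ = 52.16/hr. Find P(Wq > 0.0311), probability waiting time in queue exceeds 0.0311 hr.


ρ = 26.55/52.16 = 0.5090
P(Wq > t) = ρ·e^{−(μ−λ)t} = 0.5090·e^{−0.7965}
= 0.5090·0.450917 = 0.229522

Final: 0.229522


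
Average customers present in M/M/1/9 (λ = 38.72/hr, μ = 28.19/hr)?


ρ = 38.72/28.19 = 1.3735
L = ρ[1 − (K+1)ρ^K + Kρ^(K+1)] / [(1−ρ)(1−ρ^(K+1))]
Numerator: 1.3735·(1 − 10·17.400529 + 9·23.900266) = 57.821912
Denominator: (-0.3735)·(-22.900266) = 8.554090
L = 57.821912/8.554090 = 6.7596

Final: 6.7596


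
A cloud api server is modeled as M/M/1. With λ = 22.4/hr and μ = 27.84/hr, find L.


ρ = λ/μ = 22.4/27.84 = 0.8046
L = ρ/(1−ρ) = 0.8046/(1 − 0.8046) = 0.8046/0.1954 = 4.1176

Final: 4.1176


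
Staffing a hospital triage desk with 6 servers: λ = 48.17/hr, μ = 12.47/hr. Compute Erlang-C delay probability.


a = λ/μ = 3.8629; ρ = a/6 = 0.6438
P₀ = 0.019481 (from M/M/c formula)
C(c,a) = [a^c/(c!(1−ρ))]·P₀ = [3322.47068/(720·0.3562)]·0.019481
= 12.95535·0.019481 = 0.252389

Final: 0.252389


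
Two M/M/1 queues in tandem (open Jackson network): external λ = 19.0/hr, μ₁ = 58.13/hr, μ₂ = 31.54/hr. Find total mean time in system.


Each node sees arrival rate λ = 19.0/hr (tandem ⇒ throughput preserved).
W₁ = 1/(μ₁−λ) = 1/(58.13−19.0) = 0.02556 hr
W₂ = 1/(μ₂−λ) = 1/(31.54−19.0) = 0.07974 hr
W_total = W₁ + W₂ = 0.02556 + 0.07974 = 0.10530 hr

Final: 0.10530 hr


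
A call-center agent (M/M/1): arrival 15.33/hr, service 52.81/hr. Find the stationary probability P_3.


ρ = 15.33/52.81 = 0.2903
P_n = (1−ρ)·ρ^n = (1 − 0.2903)·0.2903^3 = 0.7097·0.024461 = 0.017360

Final: 0.017360


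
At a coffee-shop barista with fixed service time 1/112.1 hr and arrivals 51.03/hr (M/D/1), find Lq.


ρ = 51.03/112.1 = 0.4552
M/D/1: Lq = ρ²/(2(1−ρ)) = 0.2072/(2·0.5448) = 0.19019

Final: 0.19019


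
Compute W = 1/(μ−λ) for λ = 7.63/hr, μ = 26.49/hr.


W = 1/(μ−λ) = 1/(26.49 − 7.63) = 1/18.86 = 0.05302 hr

Final: 0.05302 hr


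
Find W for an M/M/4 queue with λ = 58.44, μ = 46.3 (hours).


a = 1.2622; ρ = 0.3156; P₀ = 0.281814
Lq = P₀·a^c·ρ/(c!(1−ρ)²) = 0.02007
Wq = Lq/λ = 0.02007/58.44 = 0.0003435 hr
W = Wq + 1/μ = 0.0003435 + 0.02160 = 0.02194 hr

Final: 0.02194 hr


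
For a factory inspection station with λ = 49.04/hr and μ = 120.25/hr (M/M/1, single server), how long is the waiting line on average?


ρ = 49.04/120.25 = 0.4078
Lq = ρ²/(1−ρ) = 0.1663/0.5922 = 0.2809

Final: 0.2809


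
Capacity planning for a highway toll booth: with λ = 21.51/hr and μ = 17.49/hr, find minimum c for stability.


Stability requires cμ > λ ⇔ c > λ/μ.
λ/μ = 21.51/17.49 = 1.2298
Minimum integer c = ⌊1.2298⌋ + 1 = 2
Check: 2·17.49 = 34.98 > 21.51, while 1·17.49 = 17.49 ≤ 21.51

Final: 2 servers


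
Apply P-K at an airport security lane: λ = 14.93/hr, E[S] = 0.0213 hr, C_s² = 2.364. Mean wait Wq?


ρ = λ·E[S] = 14.93·0.0213 = 0.3180
E[S²] = E[S]²(1+C_s²) = 0.0213²·(1+2.364) = 0.001526
Wq = λ·E[S²]/(2(1−ρ)) = 14.93·0.001526/(2·0.6820) = 0.01671 hr

Final: 0.01671 hr


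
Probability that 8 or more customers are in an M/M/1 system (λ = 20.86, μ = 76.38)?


ρ = 20.86/76.38 = 0.2731
P(N ≥ n) = ρ^n = 0.2731^8 = 0.00003095

Final: 0.00003095


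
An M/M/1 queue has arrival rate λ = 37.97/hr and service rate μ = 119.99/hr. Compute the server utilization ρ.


ρ = λ/μ = 37.97/119.99 = 0.3164

Final: 0.3164


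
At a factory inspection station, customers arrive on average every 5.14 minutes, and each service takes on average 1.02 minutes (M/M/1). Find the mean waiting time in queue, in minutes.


λ = 60/5.14 = 11.6732 /hr
μ = 60/1.02 = 58.8235 /hr
ρ = λ/μ = 11.6732/58.8235 = 0.1984
Wq = ρ/(μ−λ) = 0.1984/(58.8235−11.6732) = 0.004209 hr
In minutes: 0.004209·60 = 0.2525 min

Final: 0.2525 min


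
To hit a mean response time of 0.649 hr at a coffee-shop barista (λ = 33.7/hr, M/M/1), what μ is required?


W = 1/(μ−λ) ⇒ μ − λ = 1/W = 1/0.649 = 1.5408
μ = λ + 1/W = 33.7 + 1.5408 = 35.2408 per hr

Final: 35.2408 /hr


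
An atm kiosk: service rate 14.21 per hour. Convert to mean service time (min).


Mean service time = 1/μ = 1/14.21 hour = 0.07037 hour
In minutes: 0.07037 × 60 = 4.2224 min

Final: 4.2224 min


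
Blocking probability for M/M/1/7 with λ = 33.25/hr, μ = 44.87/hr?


ρ = λ/μ = 33.25/44.87 = 0.7410
P_K = (1−ρ)ρ^K/(1−ρ^(K+1)) = (0.2590·0.122701)/(1 − 0.090925)
= 0.031776/0.909075 = 0.034954

Final: 0.034954


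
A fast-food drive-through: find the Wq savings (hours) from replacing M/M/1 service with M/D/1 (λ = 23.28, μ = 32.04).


ρ = 23.28/32.04 = 0.7266
Wq(M/M/1) = ρ/(μ−λ) = 0.7266/8.76 = 0.08294 hr
Wq(M/D/1) = ρ/(2(μ−λ)) = 0.04147 hr
Savings = 0.08294 − 0.04147 = 0.04147 hr

Final: 0.04147 hr


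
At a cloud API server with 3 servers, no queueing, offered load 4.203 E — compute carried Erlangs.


B(3,4.203) = 0.468551 (Erlang-B)
Carried load = a(1 − B) = 4.203·(1 − 0.468551) = 4.203·0.531449 = 2.2337 E

Final: 2.2337 Erlangs


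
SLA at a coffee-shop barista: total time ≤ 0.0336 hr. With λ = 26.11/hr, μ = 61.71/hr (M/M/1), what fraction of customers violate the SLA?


W ~ Exponential(μ−λ) for M/M/1.
μ − λ = 61.71 − 26.11 = 35.6000
P(W > t) = e^{−(μ−λ)t} = e^{−1.1962} = 0.302353

Final: 0.302353


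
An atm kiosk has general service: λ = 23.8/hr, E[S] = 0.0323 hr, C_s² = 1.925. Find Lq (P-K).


ρ = λ·E[S] = 23.8·0.0323 = 0.7687
Lq = ρ²(1+C_s²)/(2(1−ρ)) = 0.5910·(1+1.925)/(2·0.2313)
= 0.5910·2.9250/0.4625 = 3.73727

Final: 3.73727


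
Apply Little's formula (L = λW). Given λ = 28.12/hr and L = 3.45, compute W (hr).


W = L/λ = 3.45/28.12 = 0.1227 hr

Final: 0.1227 hr


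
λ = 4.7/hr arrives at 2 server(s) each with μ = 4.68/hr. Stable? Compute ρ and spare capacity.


Total capacity cμ = 2·4.68 = 9.36/hr
ρ = λ/(cμ) = 4.7/9.36 = 0.5021
Stable ⇔ ρ < 1: YES
Spare capacity = cμ − λ = 9.36 − 4.7 = 4.66/hr

Final: ρ = 0.5021; stable; margin = 4.66/hr


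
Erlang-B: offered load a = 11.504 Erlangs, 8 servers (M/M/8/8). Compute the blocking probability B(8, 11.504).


B(c,a) = (a^c/c!) / Σ_{k=0}^{c} a^k/k!
a^8/8! = 7607.999246
Σ terms (k=0..8): 1.00000 + 11.50400 + 66.17101 + 253.74376 + 729.76705 + 1679.04803 + 3219.29475 + 5290.68098 + 7607.99925 = 18859.208822
B = 7607.999246/18859.208822 = 0.403410

Final: 0.403410


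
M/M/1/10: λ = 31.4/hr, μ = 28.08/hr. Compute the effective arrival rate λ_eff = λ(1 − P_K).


ρ = 1.1182; P_K = (1−ρ)ρ^10/(1−ρ^11) = 0.149448
λ_eff = λ(1 − P_K) = 31.4·(1 − 0.149448) = 31.4·0.850552 = 26.7073 /hr

Final: 26.7073 /hr


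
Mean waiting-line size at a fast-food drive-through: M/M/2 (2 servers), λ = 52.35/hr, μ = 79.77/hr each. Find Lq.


a = λ/μ = 0.6563; ρ = a/2 = 0.3281
P₀ = 0.505876
Lq = P₀·a^c·ρ / (c!·(1−ρ)²) = 0.505876·0.43068·0.3281/(2·0.45141)
= 0.07919

Final: 0.07919


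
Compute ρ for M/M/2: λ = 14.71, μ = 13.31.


ρ = λ/(cμ) = 14.71/(2·13.31) = 14.71/26.62 = 0.5526

Final: 0.5526


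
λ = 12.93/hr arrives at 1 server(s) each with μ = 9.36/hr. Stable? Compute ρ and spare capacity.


Total capacity cμ = 1·9.36 = 9.36/hr
ρ = λ/(cμ) = 12.93/9.36 = 1.3814
Stable ⇔ ρ < 1: NO
Spare capacity = cμ − λ = 9.36 − 12.93 = -3.57/hr

Final: ρ = 1.3814; unstable; margin = -3.57/hr


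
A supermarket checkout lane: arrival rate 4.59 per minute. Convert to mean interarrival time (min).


Mean interarrival time = 1/λ = 1/4.59 minute = 0.21786 minute
In minutes: 0.21786 × 1 = 0.2179 min

Final: 0.2179 min


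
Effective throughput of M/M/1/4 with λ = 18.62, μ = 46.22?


ρ = 0.4029; P_K = (1−ρ)ρ^4/(1−ρ^5) = 0.015897
λ_eff = λ(1 − P_K) = 18.62·(1 − 0.015897) = 18.62·0.984103 = 18.3240 /hr

Final: 18.3240 /hr


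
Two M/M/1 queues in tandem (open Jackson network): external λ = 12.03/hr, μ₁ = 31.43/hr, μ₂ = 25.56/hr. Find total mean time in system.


Each node sees arrival rate λ = 12.03/hr (tandem ⇒ throughput preserved).
W₁ = 1/(μ₁−λ) = 1/(31.43−12.03) = 0.05155 hr
W₂ = 1/(μ₂−λ) = 1/(25.56−12.03) = 0.07391 hr
W_total = W₁ + W₂ = 0.05155 + 0.07391 = 0.12546 hr

Final: 0.12546 hr


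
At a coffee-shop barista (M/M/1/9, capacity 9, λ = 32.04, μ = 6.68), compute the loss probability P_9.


ρ = λ/μ = 32.04/6.68 = 4.7964
P_K = (1−ρ)ρ^K/(1−ρ^(K+1)) = (-3.7964·1343520.830896)/(1 − 6444072.967353)
= -5100552.136456/-6444071.967353 = 0.791511

Final: 0.791511


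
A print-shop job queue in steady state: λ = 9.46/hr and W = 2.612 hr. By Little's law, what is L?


L = λW = 9.46·2.612 = 24.7095

Final: 24.7095


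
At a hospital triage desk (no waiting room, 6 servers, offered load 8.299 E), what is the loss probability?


B(c,a) = (a^c/c!) / Σ_{k=0}^{c} a^k/k!
a^6/6! = 453.755697
Σ terms (k=0..6): 1.00000 + 8.29900 + 34.43670 + 95.26339 + 197.64772 + 328.05569 + 453.75570 = 1118.458205
B = 453.755697/1118.458205 = 0.405697

Final: 0.405697


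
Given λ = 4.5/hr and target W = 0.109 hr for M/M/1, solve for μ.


W = 1/(μ−λ) ⇒ μ − λ = 1/W = 1/0.109 = 9.1743
μ = λ + 1/W = 4.5 + 9.1743 = 13.6743 per hr

Final: 13.6743 /hr


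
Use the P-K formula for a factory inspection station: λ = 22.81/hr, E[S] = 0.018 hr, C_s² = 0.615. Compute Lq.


ρ = λ·E[S] = 22.81·0.018 = 0.4106
Lq = ρ²(1+C_s²)/(2(1−ρ)) = 0.1686·(1+0.615)/(2·0.5894)
= 0.1686·1.6150/1.1788 = 0.23095

Final: 0.23095


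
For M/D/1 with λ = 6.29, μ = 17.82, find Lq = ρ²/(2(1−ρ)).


ρ = 6.29/17.82 = 0.3530
M/D/1: Lq = ρ²/(2(1−ρ)) = 0.1246/(2·0.6470) = 0.09628

Final: 0.09628


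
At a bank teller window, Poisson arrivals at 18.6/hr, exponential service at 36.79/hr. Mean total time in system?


W = 1/(μ−λ) = 1/(36.79 − 18.6) = 1/18.19 = 0.05498 hr

Final: 0.05498 hr


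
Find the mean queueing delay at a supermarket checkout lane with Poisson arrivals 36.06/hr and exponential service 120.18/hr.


ρ = 36.06/120.18 = 0.3000
Wq = ρ/(μ−λ) = 0.3000/(120.18 − 36.06) = 0.3000/84.12 = 0.003567 hr

Final: 0.003567 hr


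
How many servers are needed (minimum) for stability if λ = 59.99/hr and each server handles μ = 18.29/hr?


Stability requires cμ > λ ⇔ c > λ/μ.
λ/μ = 59.99/18.29 = 3.2799
Minimum integer c = ⌊3.2799⌋ + 1 = 4
Check: 4·18.29 = 73.16 > 59.99, while 3·18.29 = 54.87 ≤ 59.99

Final: 4 servers


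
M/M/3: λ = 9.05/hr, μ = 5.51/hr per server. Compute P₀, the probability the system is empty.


a = λ/μ = 9.05/5.51 = 1.6425; ρ = a/c = 0.5475
Σ_{k=0}^{2} a^k/k! (terms k=0..2) = 1.00000 + 1.64247 + 1.34885 = 3.99132
Tail: a^3/(3!(1−ρ)) = 4.43089/(6·0.4525) = 1.63197
P₀ = 1/(3.99132 + 1.63197) = 1/5.62328 = 0.177832

Final: 0.177832


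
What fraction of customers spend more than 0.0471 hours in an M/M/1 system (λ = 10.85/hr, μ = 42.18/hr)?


W ~ Exponential(μ−λ) for M/M/1.
μ − λ = 42.18 − 10.85 = 31.3300
P(W > t) = e^{−(μ−λ)t} = e^{−1.4756} = 0.228632

Final: 0.228632


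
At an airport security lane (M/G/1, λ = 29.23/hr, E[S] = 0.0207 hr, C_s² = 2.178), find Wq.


ρ = λ·E[S] = 29.23·0.0207 = 0.6051
E[S²] = E[S]²(1+C_s²) = 0.0207²·(1+2.178) = 0.001362
Wq = λ·E[S²]/(2(1−ρ)) = 29.23·0.001362/(2·0.3949) = 0.05039 hr

Final: 0.05039 hr


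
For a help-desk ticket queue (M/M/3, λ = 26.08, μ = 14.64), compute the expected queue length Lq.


a = λ/μ = 1.7814; ρ = a/3 = 0.5938
P₀ = 0.149527
Lq = P₀·a^c·ρ / (c!·(1−ρ)²) = 0.149527·5.65327·0.5938/(6·0.16499)
= 0.50705

Final: 0.50705


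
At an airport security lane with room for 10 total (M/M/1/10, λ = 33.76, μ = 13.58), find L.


ρ = 33.76/13.58 = 2.4860
L = ρ[1 − (K+1)ρ^K + Kρ^(K+1)] / [(1−ρ)(1−ρ^(K+1))]
Numerator: 2.4860·(1 − 11·9016.265257 + 10·22414.515101) = 310669.645974
Denominator: (-1.4860)·(-22413.515101) = 33306.681498
L = 310669.645974/33306.681498 = 9.3275

Final: 9.3275


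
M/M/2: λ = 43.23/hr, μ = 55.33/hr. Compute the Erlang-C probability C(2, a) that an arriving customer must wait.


a = λ/μ = 0.7813; ρ = a/2 = 0.3907
P₀ = 0.438170 (from M/M/c formula)
C(c,a) = [a^c/(c!(1−ρ))]·P₀ = [0.61045/(2·0.6093)]·0.438170
= 0.50091·0.438170 = 0.219482

Final: 0.219482


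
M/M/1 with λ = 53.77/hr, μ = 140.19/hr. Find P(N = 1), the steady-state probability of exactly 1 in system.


ρ = 53.77/140.19 = 0.3836
P_n = (1−ρ)·ρ^n = (1 − 0.3836)·0.3836^1 = 0.6164·0.383551 = 0.236440

Final: 0.236440


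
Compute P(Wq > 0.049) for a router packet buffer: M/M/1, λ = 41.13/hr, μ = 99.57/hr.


ρ = 41.13/99.57 = 0.4131
P(Wq > t) = ρ·e^{−(μ−λ)t} = 0.4131·e^{−2.8636}
= 0.4131·0.057065 = 0.023572

Final: 0.023572
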